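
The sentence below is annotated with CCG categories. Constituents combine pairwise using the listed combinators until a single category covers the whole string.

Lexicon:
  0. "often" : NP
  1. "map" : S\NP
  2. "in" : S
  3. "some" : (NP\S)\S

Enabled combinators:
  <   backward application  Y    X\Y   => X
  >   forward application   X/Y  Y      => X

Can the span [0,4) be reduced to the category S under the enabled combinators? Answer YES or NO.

NO

NP S\NP S (NP\S)\S
CKY chart[0,4] = {NP}; S ∉ chart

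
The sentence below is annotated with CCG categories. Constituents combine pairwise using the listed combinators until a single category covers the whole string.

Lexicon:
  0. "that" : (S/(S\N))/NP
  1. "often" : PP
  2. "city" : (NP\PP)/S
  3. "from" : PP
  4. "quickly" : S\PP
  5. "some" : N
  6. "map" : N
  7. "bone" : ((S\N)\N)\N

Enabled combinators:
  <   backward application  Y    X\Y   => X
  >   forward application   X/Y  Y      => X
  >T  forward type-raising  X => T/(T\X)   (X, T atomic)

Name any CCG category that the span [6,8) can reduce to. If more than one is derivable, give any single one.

[0,8] S   >
  [0,5] S/(S\N)   >
    [0,1] "that" : (S/(S\N))/NP
    [1,5] NP   <
      [1,2] "often" : PP
      [2,5] NP\PP   >
        [2,3] "city" : (NP\PP)/S
        [3,5] S   <
          [3,4] "from" : PP
          [4,5] "quickly" : S\PP
  [5,8] S\N   <
    [5,6] "some" : N
    [6,8] (S\N)\N   <
      [6,7] "map" : N
      [7,8] "bone" : ((S\N)\N)\N

(S\N)\N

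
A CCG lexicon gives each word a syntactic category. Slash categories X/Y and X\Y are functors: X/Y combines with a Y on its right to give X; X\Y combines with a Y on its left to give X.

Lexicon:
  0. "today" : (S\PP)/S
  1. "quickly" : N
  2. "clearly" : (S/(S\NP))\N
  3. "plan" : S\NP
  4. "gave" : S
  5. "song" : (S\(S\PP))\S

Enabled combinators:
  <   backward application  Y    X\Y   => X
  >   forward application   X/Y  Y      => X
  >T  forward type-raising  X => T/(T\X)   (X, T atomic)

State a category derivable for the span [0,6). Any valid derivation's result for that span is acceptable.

[0,6] S   <
  [0,4] S\PP   >
    [0,1] "today" : (S\PP)/S
    [1,4] S   >
      [1,3] S/(S\NP)   <
        [1,2] "quickly" : N
        [2,3] "clearly" : (S/(S\NP))\N
      [3,4] "plan" : S\NP
  [4,6] S\(S\PP)   <
    [4,5] "gave" : S
    [5,6] "song" : (S\(S\PP))\S

S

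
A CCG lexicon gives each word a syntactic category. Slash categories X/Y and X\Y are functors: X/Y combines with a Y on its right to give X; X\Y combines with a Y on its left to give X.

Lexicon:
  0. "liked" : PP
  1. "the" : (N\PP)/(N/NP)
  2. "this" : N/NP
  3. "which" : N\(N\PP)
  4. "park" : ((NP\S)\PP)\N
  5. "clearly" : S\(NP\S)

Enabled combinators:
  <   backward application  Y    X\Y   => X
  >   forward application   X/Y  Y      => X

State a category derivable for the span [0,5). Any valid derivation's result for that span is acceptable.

NP\S

[0,6] S   <
  [0,5] NP\S   <
    [0,1] "liked" : PP
    [1,5] (NP\S)\PP   <
      [1,4] N   <
        [1,3] N\PP   >
          [1,2] "the" : (N\PP)/(N/NP)
          [2,3] "this" : N/NP
        [3,4] "which" : N\(N\PP)
      [4,5] "park" : ((NP\S)\PP)\N
  [5,6] "clearly" : S\(NP\S)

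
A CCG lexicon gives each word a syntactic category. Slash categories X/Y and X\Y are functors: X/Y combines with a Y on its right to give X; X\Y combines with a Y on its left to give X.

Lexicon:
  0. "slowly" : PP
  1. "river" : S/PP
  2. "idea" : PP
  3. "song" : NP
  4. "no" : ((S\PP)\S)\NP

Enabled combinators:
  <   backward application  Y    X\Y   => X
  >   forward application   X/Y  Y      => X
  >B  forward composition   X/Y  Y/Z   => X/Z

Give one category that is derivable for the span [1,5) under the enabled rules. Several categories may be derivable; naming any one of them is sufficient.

S\PP

[0,5] S   <
  [0,1] "slowly" : PP
  [1,5] S\PP   <
    [1,3] S   >
      [1,2] "river" : S/PP
      [2,3] "idea" : PP
    [3,5] (S\PP)\S   <
      [3,4] "song" : NP
      [4,5] "no" : ((S\PP)\S)\NP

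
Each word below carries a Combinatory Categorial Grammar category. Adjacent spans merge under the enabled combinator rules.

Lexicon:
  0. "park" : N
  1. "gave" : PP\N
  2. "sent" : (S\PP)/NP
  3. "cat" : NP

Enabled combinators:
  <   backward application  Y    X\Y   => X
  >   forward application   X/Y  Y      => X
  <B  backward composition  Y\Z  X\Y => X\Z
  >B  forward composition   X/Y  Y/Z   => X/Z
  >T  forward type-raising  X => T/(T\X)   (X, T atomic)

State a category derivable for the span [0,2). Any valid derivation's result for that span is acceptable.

PP

[0,4] S   <
  [0,2] PP   <
    [0,1] "park" : N
    [1,2] "gave" : PP\N
  [2,4] S\PP   >
    [2,3] "sent" : (S\PP)/NP
    [3,4] "cat" : NP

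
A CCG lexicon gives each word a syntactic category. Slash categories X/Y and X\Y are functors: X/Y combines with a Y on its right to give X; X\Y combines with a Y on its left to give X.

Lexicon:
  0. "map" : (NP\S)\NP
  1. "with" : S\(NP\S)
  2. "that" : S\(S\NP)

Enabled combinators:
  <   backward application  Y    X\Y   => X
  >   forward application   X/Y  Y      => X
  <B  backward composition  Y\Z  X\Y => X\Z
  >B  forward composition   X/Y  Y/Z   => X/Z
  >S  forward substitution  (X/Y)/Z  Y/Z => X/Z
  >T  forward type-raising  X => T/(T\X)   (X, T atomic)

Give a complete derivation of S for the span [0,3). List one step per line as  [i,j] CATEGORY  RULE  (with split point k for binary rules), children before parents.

[0,1] (NP\S)\NP  lex  "map"
[1,2] S\(NP\S)  lex  "with"
[0,2] S\NP  <B  k=1
[2,3] S\(S\NP)  lex  "that"
[0,3] S  <  k=2

[0,3] S   <
  [0,2] S\NP   <B
    [0,1] "map" : (NP\S)\NP
    [1,2] "with" : S\(NP\S)
  [2,3] "that" : S\(S\NP)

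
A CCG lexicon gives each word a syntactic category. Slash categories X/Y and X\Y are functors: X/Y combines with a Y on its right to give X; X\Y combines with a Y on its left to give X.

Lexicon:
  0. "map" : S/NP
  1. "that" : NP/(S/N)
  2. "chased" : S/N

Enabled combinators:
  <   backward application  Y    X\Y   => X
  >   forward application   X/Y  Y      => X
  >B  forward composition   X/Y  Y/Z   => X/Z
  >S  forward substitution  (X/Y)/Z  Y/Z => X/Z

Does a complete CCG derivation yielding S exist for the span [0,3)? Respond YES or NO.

[0,3] S   >
  [0,1] "map" : S/NP
  [1,3] NP   >
    [1,2] "that" : NP/(S/N)
    [2,3] "chased" : S/N

YES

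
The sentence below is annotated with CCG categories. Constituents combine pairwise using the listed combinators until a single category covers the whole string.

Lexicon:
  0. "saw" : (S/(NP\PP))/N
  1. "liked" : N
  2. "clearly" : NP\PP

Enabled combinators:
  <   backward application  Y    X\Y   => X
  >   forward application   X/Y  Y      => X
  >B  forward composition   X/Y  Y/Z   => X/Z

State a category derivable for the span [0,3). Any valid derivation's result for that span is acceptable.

S

[0,3] S   >
  [0,2] S/(NP\PP)   >
    [0,1] "saw" : (S/(NP\PP))/N
    [1,2] "liked" : N
  [2,3] "clearly" : NP\PP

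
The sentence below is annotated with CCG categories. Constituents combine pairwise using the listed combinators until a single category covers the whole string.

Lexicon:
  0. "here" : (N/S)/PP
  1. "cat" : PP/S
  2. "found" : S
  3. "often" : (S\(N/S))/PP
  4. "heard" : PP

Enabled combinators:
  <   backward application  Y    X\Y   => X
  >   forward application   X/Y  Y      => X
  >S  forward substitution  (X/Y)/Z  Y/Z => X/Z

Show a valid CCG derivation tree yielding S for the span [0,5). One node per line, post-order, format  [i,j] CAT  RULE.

[0,5] S   <
  [0,3] N/S   >
    [0,1] "here" : (N/S)/PP
    [1,3] PP   >
      [1,2] "cat" : PP/S
      [2,3] "found" : S
  [3,5] S\(N/S)   >
    [3,4] "often" : (S\(N/S))/PP
    [4,5] "heard" : PP

[0,1] (N/S)/PP  lex  "here"
[1,2] PP/S  lex  "cat"
[2,3] S  lex  "found"
[1,3] PP  >  k=2
[0,3] N/S  >  k=1
[3,4] (S\(N/S))/PP  lex  "often"
[4,5] PP  lex  "heard"
[3,5] S\(N/S)  >  k=4
[0,5] S  <  k=3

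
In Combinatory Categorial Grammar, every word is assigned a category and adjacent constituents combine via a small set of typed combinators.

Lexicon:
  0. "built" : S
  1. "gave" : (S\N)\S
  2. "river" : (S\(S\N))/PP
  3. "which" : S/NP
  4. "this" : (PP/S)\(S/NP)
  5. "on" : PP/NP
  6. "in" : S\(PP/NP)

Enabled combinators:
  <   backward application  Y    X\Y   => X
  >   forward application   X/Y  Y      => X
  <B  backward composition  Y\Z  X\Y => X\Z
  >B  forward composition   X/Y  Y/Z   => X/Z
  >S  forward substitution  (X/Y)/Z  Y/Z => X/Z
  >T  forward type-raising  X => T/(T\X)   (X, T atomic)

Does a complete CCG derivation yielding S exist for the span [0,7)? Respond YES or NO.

YES

[0,7] S   <
  [0,2] S\N   <
    [0,1] "built" : S
    [1,2] "gave" : (S\N)\S
  [2,7] S\(S\N)   >
    [2,3] "river" : (S\(S\N))/PP
    [3,7] PP   >
      [3,5] PP/S   <
        [3,4] "which" : S/NP
        [4,5] "this" : (PP/S)\(S/NP)
      [5,7] S   <
        [5,6] "on" : PP/NP
        [6,7] "in" : S\(PP/NP)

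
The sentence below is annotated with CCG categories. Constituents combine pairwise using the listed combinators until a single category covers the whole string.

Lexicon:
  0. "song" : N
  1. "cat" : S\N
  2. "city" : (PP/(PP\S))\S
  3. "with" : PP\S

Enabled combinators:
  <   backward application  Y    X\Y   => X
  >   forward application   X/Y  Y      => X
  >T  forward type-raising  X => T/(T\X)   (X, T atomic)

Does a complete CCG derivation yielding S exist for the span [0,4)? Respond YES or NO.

N S\N (PP/(PP\S))\S PP\S
CKY chart[0,4] = {N/(N\PP), NP/(NP\PP), PP, PP/(PP\PP), S/(S\PP)}; S ∉ chart

NO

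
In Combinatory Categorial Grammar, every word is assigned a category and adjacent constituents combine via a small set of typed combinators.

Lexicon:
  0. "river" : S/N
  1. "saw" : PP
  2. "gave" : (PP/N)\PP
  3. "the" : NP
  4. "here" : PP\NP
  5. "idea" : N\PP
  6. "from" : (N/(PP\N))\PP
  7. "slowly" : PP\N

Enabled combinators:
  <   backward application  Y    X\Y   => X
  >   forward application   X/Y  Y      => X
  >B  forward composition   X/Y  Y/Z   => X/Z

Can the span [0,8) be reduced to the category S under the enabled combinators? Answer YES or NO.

[0,8] S   >
  [0,1] "river" : S/N
  [1,8] N   >
    [1,7] N/(PP\N)   <
      [1,6] PP   >
        [1,3] PP/N   <
          [1,2] "saw" : PP
          [2,3] "gave" : (PP/N)\PP
        [3,6] N   <
          [3,5] PP   <
            [3,4] "the" : NP
            [4,5] "here" : PP\NP
          [5,6] "idea" : N\PP
      [6,7] "from" : (N/(PP\N))\PP
    [7,8] "slowly" : PP\N

YES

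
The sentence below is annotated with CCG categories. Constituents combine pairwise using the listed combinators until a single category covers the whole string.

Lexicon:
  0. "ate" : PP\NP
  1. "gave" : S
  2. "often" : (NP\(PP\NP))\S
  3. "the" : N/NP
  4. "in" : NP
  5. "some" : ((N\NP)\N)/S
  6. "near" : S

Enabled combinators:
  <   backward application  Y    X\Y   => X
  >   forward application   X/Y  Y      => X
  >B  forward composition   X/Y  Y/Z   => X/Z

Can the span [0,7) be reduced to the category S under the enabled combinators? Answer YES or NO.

NO

PP\NP S (NP\(PP\NP))\S N/NP NP ((N\NP)\N)/S S
CKY chart[0,7] = {N}; S ∉ chart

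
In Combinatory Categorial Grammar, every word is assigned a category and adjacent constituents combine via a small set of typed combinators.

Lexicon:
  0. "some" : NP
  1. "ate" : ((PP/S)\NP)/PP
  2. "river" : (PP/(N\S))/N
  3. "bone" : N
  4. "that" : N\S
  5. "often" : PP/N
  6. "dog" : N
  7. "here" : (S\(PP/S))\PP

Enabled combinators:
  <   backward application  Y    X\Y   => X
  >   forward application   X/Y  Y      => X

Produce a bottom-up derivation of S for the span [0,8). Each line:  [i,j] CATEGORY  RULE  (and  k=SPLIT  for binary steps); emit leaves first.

[0,1] NP  lex  "some"
[1,2] ((PP/S)\NP)/PP  lex  "ate"
[2,3] (PP/(N\S))/N  lex  "river"
[3,4] N  lex  "bone"
[2,4] PP/(N\S)  >  k=3
[4,5] N\S  lex  "that"
[2,5] PP  >  k=4
[1,5] (PP/S)\NP  >  k=2
[0,5] PP/S  <  k=1
[5,6] PP/N  lex  "often"
[6,7] N  lex  "dog"
[5,7] PP  >  k=6
[7,8] (S\(PP/S))\PP  lex  "here"
[5,8] S\(PP/S)  <  k=7
[0,8] S  <  k=5

[0,8] S   <
  [0,5] PP/S   <
    [0,1] "some" : NP
    [1,5] (PP/S)\NP   >
      [1,2] "ate" : ((PP/S)\NP)/PP
      [2,5] PP   >
        [2,4] PP/(N\S)   >
          [2,3] "river" : (PP/(N\S))/N
          [3,4] "bone" : N
        [4,5] "that" : N\S
  [5,8] S\(PP/S)   <
    [5,7] PP   >
      [5,6] "often" : PP/N
      [6,7] "dog" : N
    [7,8] "here" : (S\(PP/S))\PP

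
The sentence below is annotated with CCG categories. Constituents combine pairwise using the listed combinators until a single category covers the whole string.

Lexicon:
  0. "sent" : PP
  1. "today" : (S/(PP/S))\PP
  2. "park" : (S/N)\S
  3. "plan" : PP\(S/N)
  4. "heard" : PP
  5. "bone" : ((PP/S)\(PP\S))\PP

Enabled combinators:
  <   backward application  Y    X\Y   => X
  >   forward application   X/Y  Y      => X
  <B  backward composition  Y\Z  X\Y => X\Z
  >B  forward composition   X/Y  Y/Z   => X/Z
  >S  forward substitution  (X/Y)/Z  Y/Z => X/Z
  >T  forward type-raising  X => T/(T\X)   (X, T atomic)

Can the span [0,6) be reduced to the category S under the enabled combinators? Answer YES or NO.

[0,6] S   >
  [0,2] S/(PP/S)   <
    [0,1] "sent" : PP
    [1,2] "today" : (S/(PP/S))\PP
  [2,6] PP/S   <
    [2,4] PP\S   <B
      [2,3] "park" : (S/N)\S
      [3,4] "plan" : PP\(S/N)
    [4,6] (PP/S)\(PP\S)   <
      [4,5] "heard" : PP
      [5,6] "bone" : ((PP/S)\(PP\S))\PP

YES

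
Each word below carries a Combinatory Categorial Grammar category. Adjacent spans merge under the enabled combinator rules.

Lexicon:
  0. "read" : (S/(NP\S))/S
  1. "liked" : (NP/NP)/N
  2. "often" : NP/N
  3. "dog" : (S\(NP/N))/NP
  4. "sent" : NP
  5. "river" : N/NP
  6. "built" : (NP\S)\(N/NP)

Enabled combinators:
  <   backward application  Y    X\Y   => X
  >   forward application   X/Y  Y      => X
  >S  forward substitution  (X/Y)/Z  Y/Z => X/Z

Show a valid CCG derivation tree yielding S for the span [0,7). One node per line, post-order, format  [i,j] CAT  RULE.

[0,7] S   >
  [0,5] S/(NP\S)   >
    [0,1] "read" : (S/(NP\S))/S
    [1,5] S   <
      [1,3] NP/N   >S
        [1,2] "liked" : (NP/NP)/N
        [2,3] "often" : NP/N
      [3,5] S\(NP/N)   >
        [3,4] "dog" : (S\(NP/N))/NP
        [4,5] "sent" : NP
  [5,7] NP\S   <
    [5,6] "river" : N/NP
    [6,7] "built" : (NP\S)\(N/NP)

[0,1] (S/(NP\S))/S  lex  "read"
[1,2] (NP/NP)/N  lex  "liked"
[2,3] NP/N  lex  "often"
[1,3] NP/N  >S  k=2
[3,4] (S\(NP/N))/NP  lex  "dog"
[4,5] NP  lex  "sent"
[3,5] S\(NP/N)  >  k=4
[1,5] S  <  k=3
[0,5] S/(NP\S)  >  k=1
[5,6] N/NP  lex  "river"
[6,7] (NP\S)\(N/NP)  lex  "built"
[5,7] NP\S  <  k=6
[0,7] S  >  k=5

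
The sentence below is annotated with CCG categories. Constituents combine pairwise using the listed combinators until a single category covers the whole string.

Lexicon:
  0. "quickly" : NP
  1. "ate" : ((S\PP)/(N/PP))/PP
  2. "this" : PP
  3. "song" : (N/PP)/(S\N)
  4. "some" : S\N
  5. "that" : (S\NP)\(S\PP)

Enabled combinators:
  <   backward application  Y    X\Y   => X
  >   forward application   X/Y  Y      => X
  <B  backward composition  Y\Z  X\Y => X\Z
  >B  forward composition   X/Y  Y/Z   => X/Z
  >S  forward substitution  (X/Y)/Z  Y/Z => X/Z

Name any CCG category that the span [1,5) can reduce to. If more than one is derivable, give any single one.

[0,6] S   <
  [0,1] "quickly" : NP
  [1,6] S\NP   <
    [1,5] S\PP   >
      [1,3] (S\PP)/(N/PP)   >
        [1,2] "ate" : ((S\PP)/(N/PP))/PP
        [2,3] "this" : PP
      [3,5] N/PP   >
        [3,4] "song" : (N/PP)/(S\N)
        [4,5] "some" : S\N
    [5,6] "that" : (S\NP)\(S\PP)

S\PP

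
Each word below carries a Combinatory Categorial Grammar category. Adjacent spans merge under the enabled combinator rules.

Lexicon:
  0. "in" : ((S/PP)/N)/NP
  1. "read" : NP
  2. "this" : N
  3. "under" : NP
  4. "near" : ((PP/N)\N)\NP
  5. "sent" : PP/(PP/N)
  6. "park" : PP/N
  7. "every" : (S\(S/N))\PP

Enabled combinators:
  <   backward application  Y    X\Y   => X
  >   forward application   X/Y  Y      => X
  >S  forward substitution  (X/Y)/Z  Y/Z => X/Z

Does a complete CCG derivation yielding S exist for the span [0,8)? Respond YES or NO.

YES

[0,8] S   <
  [0,5] S/N   >S
    [0,2] (S/PP)/N   >
      [0,1] "in" : ((S/PP)/N)/NP
      [1,2] "read" : NP
    [2,5] PP/N   <
      [2,3] "this" : N
      [3,5] (PP/N)\N   <
        [3,4] "under" : NP
        [4,5] "near" : ((PP/N)\N)\NP
  [5,8] S\(S/N)   <
    [5,7] PP   >
      [5,6] "sent" : PP/(PP/N)
      [6,7] "park" : PP/N
    [7,8] "every" : (S\(S/N))\PP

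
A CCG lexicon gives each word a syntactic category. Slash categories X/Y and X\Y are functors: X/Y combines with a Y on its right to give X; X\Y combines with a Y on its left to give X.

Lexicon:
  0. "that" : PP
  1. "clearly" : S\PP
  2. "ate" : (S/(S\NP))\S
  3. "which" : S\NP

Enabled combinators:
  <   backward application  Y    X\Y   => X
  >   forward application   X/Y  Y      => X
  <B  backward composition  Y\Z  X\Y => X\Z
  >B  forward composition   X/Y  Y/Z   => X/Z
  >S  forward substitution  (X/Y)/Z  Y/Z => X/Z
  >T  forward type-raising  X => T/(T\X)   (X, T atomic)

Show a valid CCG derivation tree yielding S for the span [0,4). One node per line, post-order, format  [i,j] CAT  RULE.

[0,4] S   >
  [0,3] S/(S\NP)   <
    [0,2] S   >
      [0,1] S/(S\PP)   >T
        [0,1] "that" : PP
      [1,2] "clearly" : S\PP
    [2,3] "ate" : (S/(S\NP))\S
  [3,4] "which" : S\NP

[0,1] PP  lex  "that"
[0,1] S/(S\PP)  >T
[1,2] S\PP  lex  "clearly"
[0,2] S  >  k=1
[2,3] (S/(S\NP))\S  lex  "ate"
[0,3] S/(S\NP)  <  k=2
[3,4] S\NP  lex  "which"
[0,4] S  >  k=3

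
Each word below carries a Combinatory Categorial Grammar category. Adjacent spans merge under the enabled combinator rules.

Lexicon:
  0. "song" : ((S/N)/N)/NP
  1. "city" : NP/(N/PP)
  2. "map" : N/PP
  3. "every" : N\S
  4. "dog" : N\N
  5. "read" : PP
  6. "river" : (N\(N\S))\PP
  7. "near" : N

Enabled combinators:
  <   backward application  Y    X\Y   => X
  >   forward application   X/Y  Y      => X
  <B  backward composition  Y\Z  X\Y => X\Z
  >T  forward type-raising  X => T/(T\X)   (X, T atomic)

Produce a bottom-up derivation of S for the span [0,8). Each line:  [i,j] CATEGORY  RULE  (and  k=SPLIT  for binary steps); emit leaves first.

[0,8] S   >
  [0,7] S/N   >
    [0,3] (S/N)/N   >
      [0,1] "song" : ((S/N)/N)/NP
      [1,3] NP   >
        [1,2] "city" : NP/(N/PP)
        [2,3] "map" : N/PP
    [3,7] N   <
      [3,5] N\S   <B
        [3,4] "every" : N\S
        [4,5] "dog" : N\N
      [5,7] N\(N\S)   <
        [5,6] "read" : PP
        [6,7] "river" : (N\(N\S))\PP
  [7,8] "near" : N

[0,1] ((S/N)/N)/NP  lex  "song"
[1,2] NP/(N/PP)  lex  "city"
[2,3] N/PP  lex  "map"
[1,3] NP  >  k=2
[0,3] (S/N)/N  >  k=1
[3,4] N\S  lex  "every"
[4,5] N\N  lex  "dog"
[3,5] N\S  <B  k=4
[5,6] PP  lex  "read"
[6,7] (N\(N\S))\PP  lex  "river"
[5,7] N\(N\S)  <  k=6
[3,7] N  <  k=5
[0,7] S/N  >  k=3
[7,8] N  lex  "near"
[0,8] S  >  k=7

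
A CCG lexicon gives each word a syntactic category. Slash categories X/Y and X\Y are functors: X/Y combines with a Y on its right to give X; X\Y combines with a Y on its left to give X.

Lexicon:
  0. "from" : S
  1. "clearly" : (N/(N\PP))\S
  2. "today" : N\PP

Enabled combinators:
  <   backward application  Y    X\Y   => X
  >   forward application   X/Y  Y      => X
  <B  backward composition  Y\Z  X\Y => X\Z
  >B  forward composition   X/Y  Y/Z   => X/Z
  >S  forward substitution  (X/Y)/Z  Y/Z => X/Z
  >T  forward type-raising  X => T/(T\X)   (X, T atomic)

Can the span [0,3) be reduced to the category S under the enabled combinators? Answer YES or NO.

NO

S (N/(N\PP))\S N\PP
CKY chart[0,3] = {N, N/(N\N), NP/(NP\N), PP/(PP\N), S/(S\N)}; S ∉ chart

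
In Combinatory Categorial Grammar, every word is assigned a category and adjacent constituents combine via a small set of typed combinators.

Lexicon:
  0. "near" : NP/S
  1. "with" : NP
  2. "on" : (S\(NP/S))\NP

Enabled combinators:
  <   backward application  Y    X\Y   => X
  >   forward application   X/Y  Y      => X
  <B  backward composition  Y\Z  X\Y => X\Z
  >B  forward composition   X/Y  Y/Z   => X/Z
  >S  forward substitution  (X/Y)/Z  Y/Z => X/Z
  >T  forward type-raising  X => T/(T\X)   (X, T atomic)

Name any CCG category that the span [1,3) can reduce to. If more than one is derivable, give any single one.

S\(NP/S)

[0,3] S   <
  [0,1] "near" : NP/S
  [1,3] S\(NP/S)   <
    [1,2] "with" : NP
    [2,3] "on" : (S\(NP/S))\NP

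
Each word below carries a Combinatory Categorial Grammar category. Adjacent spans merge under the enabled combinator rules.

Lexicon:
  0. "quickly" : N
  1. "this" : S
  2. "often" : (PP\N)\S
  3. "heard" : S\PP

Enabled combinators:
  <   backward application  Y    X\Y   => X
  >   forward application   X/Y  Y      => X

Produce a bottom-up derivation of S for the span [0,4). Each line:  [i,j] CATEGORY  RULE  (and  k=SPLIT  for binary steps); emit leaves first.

[0,1] N  lex  "quickly"
[1,2] S  lex  "this"
[2,3] (PP\N)\S  lex  "often"
[1,3] PP\N  <  k=2
[0,3] PP  <  k=1
[3,4] S\PP  lex  "heard"
[0,4] S  <  k=3

[0,4] S   <
  [0,3] PP   <
    [0,1] "quickly" : N
    [1,3] PP\N   <
      [1,2] "this" : S
      [2,3] "often" : (PP\N)\S
  [3,4] "heard" : S\PP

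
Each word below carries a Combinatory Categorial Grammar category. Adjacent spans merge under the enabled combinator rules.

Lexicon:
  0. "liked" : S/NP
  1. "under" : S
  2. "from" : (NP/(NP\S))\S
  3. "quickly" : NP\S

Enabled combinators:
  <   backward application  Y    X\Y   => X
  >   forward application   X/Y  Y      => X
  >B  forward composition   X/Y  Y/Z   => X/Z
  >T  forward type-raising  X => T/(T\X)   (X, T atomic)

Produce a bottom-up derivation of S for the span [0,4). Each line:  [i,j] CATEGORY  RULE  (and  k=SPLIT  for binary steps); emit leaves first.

[0,1] S/NP  lex  "liked"
[1,2] S  lex  "under"
[2,3] (NP/(NP\S))\S  lex  "from"
[1,3] NP/(NP\S)  <  k=2
[3,4] NP\S  lex  "quickly"
[1,4] NP  >  k=3
[0,4] S  >  k=1

[0,4] S   >
  [0,1] "liked" : S/NP
  [1,4] NP   >
    [1,3] NP/(NP\S)   <
      [1,2] "under" : S
      [2,3] "from" : (NP/(NP\S))\S
    [3,4] "quickly" : NP\S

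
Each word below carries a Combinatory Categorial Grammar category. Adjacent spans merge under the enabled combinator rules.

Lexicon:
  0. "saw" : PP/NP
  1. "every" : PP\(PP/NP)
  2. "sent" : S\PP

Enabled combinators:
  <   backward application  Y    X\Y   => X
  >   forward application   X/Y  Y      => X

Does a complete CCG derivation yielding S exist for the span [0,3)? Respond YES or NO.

YES

[0,3] S   <
  [0,2] PP   <
    [0,1] "saw" : PP/NP
    [1,2] "every" : PP\(PP/NP)
  [2,3] "sent" : S\PP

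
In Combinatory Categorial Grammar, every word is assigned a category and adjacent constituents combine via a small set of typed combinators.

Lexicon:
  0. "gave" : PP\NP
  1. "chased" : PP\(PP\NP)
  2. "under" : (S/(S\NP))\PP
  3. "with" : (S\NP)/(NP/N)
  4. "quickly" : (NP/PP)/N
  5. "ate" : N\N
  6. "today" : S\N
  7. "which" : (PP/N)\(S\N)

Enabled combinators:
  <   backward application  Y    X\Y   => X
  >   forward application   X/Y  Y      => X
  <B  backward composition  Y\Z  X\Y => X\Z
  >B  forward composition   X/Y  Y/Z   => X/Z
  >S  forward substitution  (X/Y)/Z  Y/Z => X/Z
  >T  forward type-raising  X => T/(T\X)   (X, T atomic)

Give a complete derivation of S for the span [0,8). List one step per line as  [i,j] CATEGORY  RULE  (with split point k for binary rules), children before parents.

[0,8] S   >
  [0,3] S/(S\NP)   <
    [0,2] PP   <
      [0,1] "gave" : PP\NP
      [1,2] "chased" : PP\(PP\NP)
    [2,3] "under" : (S/(S\NP))\PP
  [3,8] S\NP   >
    [3,4] "with" : (S\NP)/(NP/N)
    [4,8] NP/N   >S
      [4,5] "quickly" : (NP/PP)/N
      [5,8] PP/N   <
        [5,7] S\N   <B
          [5,6] "ate" : N\N
          [6,7] "today" : S\N
        [7,8] "which" : (PP/N)\(S\N)

[0,1] PP\NP  lex  "gave"
[1,2] PP\(PP\NP)  lex  "chased"
[0,2] PP  <  k=1
[2,3] (S/(S\NP))\PP  lex  "under"
[0,3] S/(S\NP)  <  k=2
[3,4] (S\NP)/(NP/N)  lex  "with"
[4,5] (NP/PP)/N  lex  "quickly"
[5,6] N\N  lex  "ate"
[6,7] S\N  lex  "today"
[5,7] S\N  <B  k=6
[7,8] (PP/N)\(S\N)  lex  "which"
[5,8] PP/N  <  k=7
[4,8] NP/N  >S  k=5
[3,8] S\NP  >  k=4
[0,8] S  >  k=3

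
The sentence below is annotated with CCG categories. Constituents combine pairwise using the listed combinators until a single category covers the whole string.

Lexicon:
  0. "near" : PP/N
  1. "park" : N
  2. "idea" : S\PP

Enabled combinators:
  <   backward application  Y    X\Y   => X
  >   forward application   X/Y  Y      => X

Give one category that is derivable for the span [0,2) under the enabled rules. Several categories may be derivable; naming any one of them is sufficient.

PP

[0,3] S   <
  [0,2] PP   >
    [0,1] "near" : PP/N
    [1,2] "park" : N
  [2,3] "idea" : S\PP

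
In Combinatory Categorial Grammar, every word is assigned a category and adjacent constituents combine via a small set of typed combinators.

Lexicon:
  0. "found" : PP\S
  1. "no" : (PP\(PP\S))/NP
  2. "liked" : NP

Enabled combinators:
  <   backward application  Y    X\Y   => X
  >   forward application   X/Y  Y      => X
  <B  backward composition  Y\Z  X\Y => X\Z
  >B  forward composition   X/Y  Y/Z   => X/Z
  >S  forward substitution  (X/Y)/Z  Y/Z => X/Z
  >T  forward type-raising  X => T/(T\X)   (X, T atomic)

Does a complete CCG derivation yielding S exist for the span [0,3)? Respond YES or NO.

NO

PP\S (PP\(PP\S))/NP NP
CKY chart[0,3] = {N/(N\PP), NP/(NP\PP), PP, PP/(PP\PP), S/(S\PP)}; S ∉ chart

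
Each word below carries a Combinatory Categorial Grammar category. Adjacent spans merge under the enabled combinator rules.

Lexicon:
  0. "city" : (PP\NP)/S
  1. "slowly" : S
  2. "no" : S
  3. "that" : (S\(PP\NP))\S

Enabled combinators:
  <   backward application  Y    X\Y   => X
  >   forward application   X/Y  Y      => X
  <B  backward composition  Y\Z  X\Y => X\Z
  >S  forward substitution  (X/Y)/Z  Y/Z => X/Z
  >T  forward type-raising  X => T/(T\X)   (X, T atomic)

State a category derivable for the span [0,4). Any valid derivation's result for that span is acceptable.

[0,4] S   <
  [0,2] PP\NP   >
    [0,1] "city" : (PP\NP)/S
    [1,2] "slowly" : S
  [2,4] S\(PP\NP)   <
    [2,3] "no" : S
    [3,4] "that" : (S\(PP\NP))\S

S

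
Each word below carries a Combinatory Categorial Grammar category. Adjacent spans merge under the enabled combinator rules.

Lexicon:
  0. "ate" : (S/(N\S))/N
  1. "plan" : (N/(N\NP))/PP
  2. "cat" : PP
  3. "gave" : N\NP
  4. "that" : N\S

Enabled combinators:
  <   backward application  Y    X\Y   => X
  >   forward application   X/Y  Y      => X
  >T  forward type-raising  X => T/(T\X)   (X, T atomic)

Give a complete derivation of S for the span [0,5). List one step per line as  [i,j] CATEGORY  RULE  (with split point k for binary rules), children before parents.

[0,5] S   >
  [0,4] S/(N\S)   >
    [0,1] "ate" : (S/(N\S))/N
    [1,4] N   >
      [1,3] N/(N\NP)   >
        [1,2] "plan" : (N/(N\NP))/PP
        [2,3] "cat" : PP
      [3,4] "gave" : N\NP
  [4,5] "that" : N\S

[0,1] (S/(N\S))/N  lex  "ate"
[1,2] (N/(N\NP))/PP  lex  "plan"
[2,3] PP  lex  "cat"
[1,3] N/(N\NP)  >  k=2
[3,4] N\NP  lex  "gave"
[1,4] N  >  k=3
[0,4] S/(N\S)  >  k=1
[4,5] N\S  lex  "that"
[0,5] S  >  k=4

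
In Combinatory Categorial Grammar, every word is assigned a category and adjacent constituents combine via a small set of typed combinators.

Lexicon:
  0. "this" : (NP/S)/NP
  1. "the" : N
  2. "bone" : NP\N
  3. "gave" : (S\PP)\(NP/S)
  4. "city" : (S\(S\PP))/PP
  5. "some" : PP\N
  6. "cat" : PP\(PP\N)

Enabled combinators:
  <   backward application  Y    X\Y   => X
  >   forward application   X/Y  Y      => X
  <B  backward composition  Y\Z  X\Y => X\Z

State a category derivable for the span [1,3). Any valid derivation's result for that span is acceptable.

[0,7] S   <
  [0,4] S\PP   <
    [0,3] NP/S   >
      [0,1] "this" : (NP/S)/NP
      [1,3] NP   <
        [1,2] "the" : N
        [2,3] "bone" : NP\N
    [3,4] "gave" : (S\PP)\(NP/S)
  [4,7] S\(S\PP)   >
    [4,5] "city" : (S\(S\PP))/PP
    [5,7] PP   <
      [5,6] "some" : PP\N
      [6,7] "cat" : PP\(PP\N)

NP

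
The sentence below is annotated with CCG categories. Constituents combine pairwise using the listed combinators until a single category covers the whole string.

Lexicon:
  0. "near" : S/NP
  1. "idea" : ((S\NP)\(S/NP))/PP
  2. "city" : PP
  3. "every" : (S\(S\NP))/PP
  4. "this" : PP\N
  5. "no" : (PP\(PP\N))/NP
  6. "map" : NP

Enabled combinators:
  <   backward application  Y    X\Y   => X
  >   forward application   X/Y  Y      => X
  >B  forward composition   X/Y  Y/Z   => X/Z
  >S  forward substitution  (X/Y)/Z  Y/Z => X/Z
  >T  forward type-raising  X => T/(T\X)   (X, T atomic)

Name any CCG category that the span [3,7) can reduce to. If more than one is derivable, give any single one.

[0,7] S   <
  [0,3] S\NP   <
    [0,1] "near" : S/NP
    [1,3] (S\NP)\(S/NP)   >
      [1,2] "idea" : ((S\NP)\(S/NP))/PP
      [2,3] "city" : PP
  [3,7] S\(S\NP)   >
    [3,4] "every" : (S\(S\NP))/PP
    [4,7] PP   <
      [4,5] "this" : PP\N
      [5,7] PP\(PP\N)   >
        [5,6] "no" : (PP\(PP\N))/NP
        [6,7] "map" : NP

S\(S\NP)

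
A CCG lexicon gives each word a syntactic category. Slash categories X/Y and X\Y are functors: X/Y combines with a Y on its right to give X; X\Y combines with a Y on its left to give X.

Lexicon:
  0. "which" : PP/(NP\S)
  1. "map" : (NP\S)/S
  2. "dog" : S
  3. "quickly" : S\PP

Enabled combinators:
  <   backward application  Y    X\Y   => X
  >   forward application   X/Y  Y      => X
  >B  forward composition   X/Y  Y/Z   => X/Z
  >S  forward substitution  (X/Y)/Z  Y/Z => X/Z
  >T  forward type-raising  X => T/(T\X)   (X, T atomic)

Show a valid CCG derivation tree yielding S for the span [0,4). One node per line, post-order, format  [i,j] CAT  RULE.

[0,1] PP/(NP\S)  lex  "which"
[1,2] (NP\S)/S  lex  "map"
[0,2] PP/S  >B  k=1
[2,3] S  lex  "dog"
[0,3] PP  >  k=2
[3,4] S\PP  lex  "quickly"
[0,4] S  <  k=3

[0,4] S   <
  [0,3] PP   >
    [0,2] PP/S   >B
      [0,1] "which" : PP/(NP\S)
      [1,2] "map" : (NP\S)/S
    [2,3] "dog" : S
  [3,4] "quickly" : S\PP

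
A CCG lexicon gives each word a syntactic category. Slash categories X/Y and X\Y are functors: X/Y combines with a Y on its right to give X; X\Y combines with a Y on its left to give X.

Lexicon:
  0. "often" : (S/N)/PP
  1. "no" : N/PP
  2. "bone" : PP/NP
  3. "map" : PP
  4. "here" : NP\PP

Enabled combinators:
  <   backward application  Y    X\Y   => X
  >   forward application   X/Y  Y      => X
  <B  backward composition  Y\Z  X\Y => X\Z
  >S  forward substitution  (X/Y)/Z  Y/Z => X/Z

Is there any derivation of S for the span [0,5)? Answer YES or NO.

[0,5] S   >
  [0,2] S/PP   >S
    [0,1] "often" : (S/N)/PP
    [1,2] "no" : N/PP
  [2,5] PP   >
    [2,3] "bone" : PP/NP
    [3,5] NP   <
      [3,4] "map" : PP
      [4,5] "here" : NP\PP

YES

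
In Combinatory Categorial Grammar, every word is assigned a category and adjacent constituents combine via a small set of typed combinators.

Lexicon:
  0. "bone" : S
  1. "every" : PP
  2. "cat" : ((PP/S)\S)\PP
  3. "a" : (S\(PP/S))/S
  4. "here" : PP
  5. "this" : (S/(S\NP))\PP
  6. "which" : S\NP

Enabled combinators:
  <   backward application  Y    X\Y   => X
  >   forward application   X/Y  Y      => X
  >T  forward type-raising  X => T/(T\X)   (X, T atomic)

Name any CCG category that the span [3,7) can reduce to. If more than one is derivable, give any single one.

S\(PP/S)

[0,7] S   <
  [0,3] PP/S   <
    [0,1] "bone" : S
    [1,3] (PP/S)\S   <
      [1,2] "every" : PP
      [2,3] "cat" : ((PP/S)\S)\PP
  [3,7] S\(PP/S)   >
    [3,4] "a" : (S\(PP/S))/S
    [4,7] S   >
      [4,6] S/(S\NP)   <
        [4,5] "here" : PP
        [5,6] "this" : (S/(S\NP))\PP
      [6,7] "which" : S\NP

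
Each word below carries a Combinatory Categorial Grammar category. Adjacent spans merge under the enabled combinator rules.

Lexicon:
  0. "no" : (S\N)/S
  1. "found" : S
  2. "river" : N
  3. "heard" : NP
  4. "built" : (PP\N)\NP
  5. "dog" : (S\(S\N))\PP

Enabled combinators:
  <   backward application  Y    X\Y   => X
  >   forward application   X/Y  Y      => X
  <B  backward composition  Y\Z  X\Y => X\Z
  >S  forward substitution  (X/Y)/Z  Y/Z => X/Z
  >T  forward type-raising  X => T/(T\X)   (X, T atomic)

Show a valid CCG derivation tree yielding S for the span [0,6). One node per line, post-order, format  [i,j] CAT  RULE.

[0,6] S   <
  [0,2] S\N   >
    [0,1] "no" : (S\N)/S
    [1,2] "found" : S
  [2,6] S\(S\N)   <
    [2,5] PP   <
      [2,3] "river" : N
      [3,5] PP\N   <
        [3,4] "heard" : NP
        [4,5] "built" : (PP\N)\NP
    [5,6] "dog" : (S\(S\N))\PP

[0,1] (S\N)/S  lex  "no"
[1,2] S  lex  "found"
[0,2] S\N  >  k=1
[2,3] N  lex  "river"
[3,4] NP  lex  "heard"
[4,5] (PP\N)\NP  lex  "built"
[3,5] PP\N  <  k=4
[2,5] PP  <  k=3
[5,6] (S\(S\N))\PP  lex  "dog"
[2,6] S\(S\N)  <  k=5
[0,6] S  <  k=2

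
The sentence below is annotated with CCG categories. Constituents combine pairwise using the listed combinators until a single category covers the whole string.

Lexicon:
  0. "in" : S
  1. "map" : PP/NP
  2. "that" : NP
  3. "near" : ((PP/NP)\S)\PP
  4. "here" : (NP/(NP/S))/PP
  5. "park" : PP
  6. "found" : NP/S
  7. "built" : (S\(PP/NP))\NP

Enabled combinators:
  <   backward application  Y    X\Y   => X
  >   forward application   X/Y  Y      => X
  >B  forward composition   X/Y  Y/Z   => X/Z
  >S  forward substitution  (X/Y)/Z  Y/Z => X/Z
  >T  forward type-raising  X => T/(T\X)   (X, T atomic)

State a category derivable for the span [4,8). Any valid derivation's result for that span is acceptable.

[0,8] S   <
  [0,4] PP/NP   <
    [0,1] "in" : S
    [1,4] (PP/NP)\S   <
      [1,3] PP   >
        [1,2] "map" : PP/NP
        [2,3] "that" : NP
      [3,4] "near" : ((PP/NP)\S)\PP
  [4,8] S\(PP/NP)   <
    [4,7] NP   >
      [4,6] NP/(NP/S)   >
        [4,5] "here" : (NP/(NP/S))/PP
        [5,6] "park" : PP
      [6,7] "found" : NP/S
    [7,8] "built" : (S\(PP/NP))\NP

S\(PP/NP)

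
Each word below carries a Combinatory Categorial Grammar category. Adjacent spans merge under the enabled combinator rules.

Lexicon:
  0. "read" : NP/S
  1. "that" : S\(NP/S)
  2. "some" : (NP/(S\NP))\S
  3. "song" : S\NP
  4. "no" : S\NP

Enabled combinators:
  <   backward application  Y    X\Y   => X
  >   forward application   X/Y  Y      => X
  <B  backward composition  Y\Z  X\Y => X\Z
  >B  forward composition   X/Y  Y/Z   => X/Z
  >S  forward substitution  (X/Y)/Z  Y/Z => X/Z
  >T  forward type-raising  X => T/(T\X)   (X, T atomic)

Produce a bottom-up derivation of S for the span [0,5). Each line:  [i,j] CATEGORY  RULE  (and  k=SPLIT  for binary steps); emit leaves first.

[0,1] NP/S  lex  "read"
[1,2] S\(NP/S)  lex  "that"
[0,2] S  <  k=1
[2,3] (NP/(S\NP))\S  lex  "some"
[0,3] NP/(S\NP)  <  k=2
[3,4] S\NP  lex  "song"
[0,4] NP  >  k=3
[4,5] S\NP  lex  "no"
[0,5] S  <  k=4

[0,5] S   <
  [0,4] NP   >
    [0,3] NP/(S\NP)   <
      [0,2] S   <
        [0,1] "read" : NP/S
        [1,2] "that" : S\(NP/S)
      [2,3] "some" : (NP/(S\NP))\S
    [3,4] "song" : S\NP
  [4,5] "no" : S\NP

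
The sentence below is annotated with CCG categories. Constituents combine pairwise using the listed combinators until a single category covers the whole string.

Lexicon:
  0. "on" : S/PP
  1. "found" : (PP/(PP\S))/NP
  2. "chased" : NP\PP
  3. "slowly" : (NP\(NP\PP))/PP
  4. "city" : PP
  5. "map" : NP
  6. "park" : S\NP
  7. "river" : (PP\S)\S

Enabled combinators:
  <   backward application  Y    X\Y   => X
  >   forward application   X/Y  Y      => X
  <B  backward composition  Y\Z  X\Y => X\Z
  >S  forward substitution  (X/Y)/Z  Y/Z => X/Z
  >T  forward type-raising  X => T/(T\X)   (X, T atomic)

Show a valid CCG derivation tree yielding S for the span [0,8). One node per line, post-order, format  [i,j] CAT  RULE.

[0,1] S/PP  lex  "on"
[1,2] (PP/(PP\S))/NP  lex  "found"
[2,3] NP\PP  lex  "chased"
[3,4] (NP\(NP\PP))/PP  lex  "slowly"
[4,5] PP  lex  "city"
[3,5] NP\(NP\PP)  >  k=4
[2,5] NP  <  k=3
[1,5] PP/(PP\S)  >  k=2
[5,6] NP  lex  "map"
[6,7] S\NP  lex  "park"
[5,7] S  <  k=6
[7,8] (PP\S)\S  lex  "river"
[5,8] PP\S  <  k=7
[1,8] PP  >  k=5
[0,8] S  >  k=1

[0,8] S   >
  [0,1] "on" : S/PP
  [1,8] PP   >
    [1,5] PP/(PP\S)   >
      [1,2] "found" : (PP/(PP\S))/NP
      [2,5] NP   <
        [2,3] "chased" : NP\PP
        [3,5] NP\(NP\PP)   >
          [3,4] "slowly" : (NP\(NP\PP))/PP
          [4,5] "city" : PP
    [5,8] PP\S   <
      [5,7] S   <
        [5,6] "map" : NP
        [6,7] "park" : S\NP
      [7,8] "river" : (PP\S)\S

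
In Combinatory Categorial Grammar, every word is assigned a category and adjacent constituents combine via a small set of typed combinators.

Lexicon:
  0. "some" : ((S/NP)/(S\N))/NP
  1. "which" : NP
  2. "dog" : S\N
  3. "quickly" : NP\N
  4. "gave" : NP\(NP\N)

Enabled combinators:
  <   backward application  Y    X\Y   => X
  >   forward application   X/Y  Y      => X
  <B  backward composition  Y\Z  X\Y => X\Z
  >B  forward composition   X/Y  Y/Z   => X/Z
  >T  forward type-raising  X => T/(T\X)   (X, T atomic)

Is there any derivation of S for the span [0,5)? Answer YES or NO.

[0,5] S   >
  [0,3] S/NP   >
    [0,2] (S/NP)/(S\N)   >
      [0,1] "some" : ((S/NP)/(S\N))/NP
      [1,2] "which" : NP
    [2,3] "dog" : S\N
  [3,5] NP   <
    [3,4] "quickly" : NP\N
    [4,5] "gave" : NP\(NP\N)

YES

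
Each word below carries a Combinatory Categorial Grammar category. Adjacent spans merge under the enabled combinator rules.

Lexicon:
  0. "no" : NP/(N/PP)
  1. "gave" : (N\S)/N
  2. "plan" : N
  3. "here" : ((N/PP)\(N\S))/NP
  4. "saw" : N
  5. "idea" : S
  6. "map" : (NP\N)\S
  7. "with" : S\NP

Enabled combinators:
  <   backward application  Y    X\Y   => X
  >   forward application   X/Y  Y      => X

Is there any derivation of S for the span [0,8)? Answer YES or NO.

[0,8] S   <
  [0,7] NP   >
    [0,1] "no" : NP/(N/PP)
    [1,7] N/PP   <
      [1,3] N\S   >
        [1,2] "gave" : (N\S)/N
        [2,3] "plan" : N
      [3,7] (N/PP)\(N\S)   >
        [3,4] "here" : ((N/PP)\(N\S))/NP
        [4,7] NP   <
          [4,5] "saw" : N
          [5,7] NP\N   <
            [5,6] "idea" : S
            [6,7] "map" : (NP\N)\S
  [7,8] "with" : S\NP

YES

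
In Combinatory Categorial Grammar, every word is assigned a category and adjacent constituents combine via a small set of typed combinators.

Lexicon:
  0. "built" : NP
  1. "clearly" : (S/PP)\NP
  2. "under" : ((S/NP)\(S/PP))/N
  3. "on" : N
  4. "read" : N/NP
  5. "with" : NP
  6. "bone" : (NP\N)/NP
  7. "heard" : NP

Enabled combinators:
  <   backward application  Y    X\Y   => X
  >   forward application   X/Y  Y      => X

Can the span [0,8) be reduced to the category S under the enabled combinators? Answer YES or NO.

[0,8] S   >
  [0,4] S/NP   <
    [0,2] S/PP   <
      [0,1] "built" : NP
      [1,2] "clearly" : (S/PP)\NP
    [2,4] (S/NP)\(S/PP)   >
      [2,3] "under" : ((S/NP)\(S/PP))/N
      [3,4] "on" : N
  [4,8] NP   <
    [4,6] N   >
      [4,5] "read" : N/NP
      [5,6] "with" : NP
    [6,8] NP\N   >
      [6,7] "bone" : (NP\N)/NP
      [7,8] "heard" : NP

YES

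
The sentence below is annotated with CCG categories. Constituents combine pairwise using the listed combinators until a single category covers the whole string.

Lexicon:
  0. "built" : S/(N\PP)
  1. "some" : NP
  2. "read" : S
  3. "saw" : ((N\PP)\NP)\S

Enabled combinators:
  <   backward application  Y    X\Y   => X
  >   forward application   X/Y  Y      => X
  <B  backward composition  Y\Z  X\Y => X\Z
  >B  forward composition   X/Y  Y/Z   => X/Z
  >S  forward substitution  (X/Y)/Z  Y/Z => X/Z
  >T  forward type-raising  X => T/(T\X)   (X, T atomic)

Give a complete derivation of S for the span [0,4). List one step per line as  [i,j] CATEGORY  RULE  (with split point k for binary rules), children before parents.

[0,1] S/(N\PP)  lex  "built"
[1,2] NP  lex  "some"
[2,3] S  lex  "read"
[3,4] ((N\PP)\NP)\S  lex  "saw"
[2,4] (N\PP)\NP  <  k=3
[1,4] N\PP  <  k=2
[0,4] S  >  k=1

[0,4] S   >
  [0,1] "built" : S/(N\PP)
  [1,4] N\PP   <
    [1,2] "some" : NP
    [2,4] (N\PP)\NP   <
      [2,3] "read" : S
      [3,4] "saw" : ((N\PP)\NP)\S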